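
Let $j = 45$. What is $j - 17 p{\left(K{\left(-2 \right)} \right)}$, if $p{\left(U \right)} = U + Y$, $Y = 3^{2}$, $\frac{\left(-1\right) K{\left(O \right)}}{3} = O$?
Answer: $-210$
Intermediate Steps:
$K{\left(O \right)} = - 3 O$
$Y = 9$
$p{\left(U \right)} = 9 + U$ ($p{\left(U \right)} = U + 9 = 9 + U$)
$j - 17 p{\left(K{\left(-2 \right)} \right)} = 45 - 17 \left(9 - -6\right) = 45 - 17 \left(9 + 6\right) = 45 - 255 = -210$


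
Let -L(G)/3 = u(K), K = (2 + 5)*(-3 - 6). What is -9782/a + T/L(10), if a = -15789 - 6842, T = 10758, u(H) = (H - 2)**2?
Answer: -39825816/95615975 ≈ -0.41652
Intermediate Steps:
K = -63 (K = 7*(-9) = -63)
u(H) = (-2 + H)**2
L(G) = -12675 (L(G) = -3*(-2 - 63)**2 = -3*(-65)**2 = -3*4225 = -12675)
a = -22631
-9782/a + T/L(10) = -9782/(-22631) + 10758/(-12675) = -9782*(-1/22631) + 10758*(-1/12675) = 9782/22631 - 3586/4225 = -39825816/95615975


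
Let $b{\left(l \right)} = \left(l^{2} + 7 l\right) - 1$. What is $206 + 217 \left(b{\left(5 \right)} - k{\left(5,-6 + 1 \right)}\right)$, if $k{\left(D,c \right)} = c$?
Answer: $14094$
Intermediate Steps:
$b{\left(l \right)} = -1 + l^{2} + 7 l$
$206 + 217 \left(b{\left(5 \right)} - k{\left(5,-6 + 1 \right)}\right) = 206 + 217 \left(\left(-1 + 5^{2} + 7 \cdot 5\right) - \left(-6 + 1\right)\right) = 206 + 217 \left(\left(-1 + 25 + 35\right) - -5\right) = 206 + 217 \left(59 + 5\right) = 206 + 217 \cdot 64 = 206 + 13888 = 14094$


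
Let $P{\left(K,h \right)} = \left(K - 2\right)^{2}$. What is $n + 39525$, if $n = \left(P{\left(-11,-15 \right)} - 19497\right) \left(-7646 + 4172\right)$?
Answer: $67184997$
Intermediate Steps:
$P{\left(K,h \right)} = \left(-2 + K\right)^{2}$ ($P{\left(K,h \right)} = \left(K - 2\right)^{2} = \left(-2 + K\right)^{2}$)
$n = 67145472$ ($n = \left(\left(-2 - 11\right)^{2} - 19497\right) \left(-7646 + 4172\right) = \left(\left(-13\right)^{2} - 19497\right) \left(-3474\right) = \left(169 - 19497\right) \left(-3474\right) = \left(-19328\right) \left(-3474\right) = 67145472$)
$n + 39525 = 67145472 + 39525 = 67184997$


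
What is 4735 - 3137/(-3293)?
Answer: 15595492/3293 ≈ 4736.0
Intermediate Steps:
4735 - 3137/(-3293) = 4735 - 3137*(-1/3293) = 4735 + 3137/3293 = 15595492/3293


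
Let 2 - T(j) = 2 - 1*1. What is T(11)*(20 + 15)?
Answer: 35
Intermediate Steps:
T(j) = 1 (T(j) = 2 - (2 - 1*1) = 2 - (2 - 1) = 2 - 1*1 = 2 - 1 = 1)
T(11)*(20 + 15) = 1*(20 + 15) = 1*35 = 35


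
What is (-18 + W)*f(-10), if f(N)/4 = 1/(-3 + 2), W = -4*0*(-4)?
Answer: 72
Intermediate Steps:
W = 0 (W = 0*(-4) = 0)
f(N) = -4 (f(N) = 4/(-3 + 2) = 4/(-1) = 4*(-1) = -4)
(-18 + W)*f(-10) = (-18 + 0)*(-4) = -18*(-4) = 72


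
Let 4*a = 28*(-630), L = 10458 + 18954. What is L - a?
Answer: 33822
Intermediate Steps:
L = 29412
a = -4410 (a = (28*(-630))/4 = (¼)*(-17640) = -4410)
L - a = 29412 - 1*(-4410) = 29412 + 4410 = 33822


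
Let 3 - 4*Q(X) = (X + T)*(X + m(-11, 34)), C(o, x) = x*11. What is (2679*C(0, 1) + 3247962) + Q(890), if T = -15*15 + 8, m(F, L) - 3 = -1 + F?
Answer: 6258407/2 ≈ 3.1292e+6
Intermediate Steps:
m(F, L) = 2 + F (m(F, L) = 3 + (-1 + F) = 2 + F)
T = -217 (T = -225 + 8 = -217)
C(o, x) = 11*x
Q(X) = ¾ - (-217 + X)*(-9 + X)/4 (Q(X) = ¾ - (X - 217)*(X + (2 - 11))/4 = ¾ - (-217 + X)*(X - 9)/4 = ¾ - (-217 + X)*(-9 + X)/4)
(2679*C(0, 1) + 3247962) + Q(890) = (2679*(11*1) + 3247962) + (-975/2 - ¼*890² + (113/2)*890) = (2679*11 + 3247962) + (-975/2 - ¼*792100 + 50285) = (29469 + 3247962) + (-975/2 - 198025 + 50285) = 3277431 - 296455/2 = 6258407/2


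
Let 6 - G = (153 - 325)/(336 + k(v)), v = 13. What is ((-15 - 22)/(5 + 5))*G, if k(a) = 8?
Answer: -481/20 ≈ -24.050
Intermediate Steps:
G = 13/2 (G = 6 - (153 - 325)/(336 + 8) = 6 - (-172)/344 = 6 - 1*(-1/2) = 6 + 1/2 = 13/2 ≈ 6.5000)
((-15 - 22)/(5 + 5))*G = ((-15 - 22)/(5 + 5))*(13/2) = -37/10*(13/2) = -37*1/10*(13/2) = -37/10*13/2 = -481/20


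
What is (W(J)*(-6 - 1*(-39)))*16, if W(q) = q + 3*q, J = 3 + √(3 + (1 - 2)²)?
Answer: 10560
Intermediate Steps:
J = 5 (J = 3 + √(3 + (-1)²) = 3 + √(3 + 1) = 3 + √4 = 3 + 2 = 5)
W(q) = 4*q
(W(J)*(-6 - 1*(-39)))*16 = ((4*5)*(-6 - 1*(-39)))*16 = (20*(-6 + 39))*16 = (20*33)*16 = 660*16 = 10560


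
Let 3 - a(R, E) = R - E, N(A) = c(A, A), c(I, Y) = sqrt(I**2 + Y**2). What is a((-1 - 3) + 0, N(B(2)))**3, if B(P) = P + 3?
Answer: 1393 + 985*sqrt(2) ≈ 2786.0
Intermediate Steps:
B(P) = 3 + P
N(A) = sqrt(2)*sqrt(A**2) (N(A) = sqrt(A**2 + A**2) = sqrt(2*A**2) = sqrt(2)*sqrt(A**2))
a(R, E) = 3 + E - R (a(R, E) = 3 - (R - E) = 3 + (E - R) = 3 + E - R)
a((-1 - 3) + 0, N(B(2)))**3 = (3 + sqrt(2)*sqrt((3 + 2)**2) - ((-1 - 3) + 0))**3 = (3 + sqrt(2)*sqrt(5**2) - (-4 + 0))**3 = (3 + sqrt(2)*sqrt(25) - 1*(-4))**3 = (3 + sqrt(2)*5 + 4)**3 = (3 + 5*sqrt(2) + 4)**3 = (7 + 5*sqrt(2))**3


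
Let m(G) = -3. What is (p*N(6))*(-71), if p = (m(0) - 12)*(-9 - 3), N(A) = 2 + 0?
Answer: -25560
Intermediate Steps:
N(A) = 2
p = 180 (p = (-3 - 12)*(-9 - 3) = -15*(-12) = 180)
(p*N(6))*(-71) = (180*2)*(-71) = 360*(-71) = -25560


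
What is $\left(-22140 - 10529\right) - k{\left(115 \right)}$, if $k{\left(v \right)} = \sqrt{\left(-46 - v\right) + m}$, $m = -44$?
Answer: $-32669 - i \sqrt{205} \approx -32669.0 - 14.318 i$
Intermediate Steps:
$k{\left(v \right)} = \sqrt{-90 - v}$ ($k{\left(v \right)} = \sqrt{\left(-46 - v\right) - 44} = \sqrt{-90 - v}$)
$\left(-22140 - 10529\right) - k{\left(115 \right)} = \left(-22140 - 10529\right) - \sqrt{-90 - 115} = -32669 - \sqrt{-90 - 115} = -32669 - \sqrt{-205} = -32669 - i \sqrt{205}$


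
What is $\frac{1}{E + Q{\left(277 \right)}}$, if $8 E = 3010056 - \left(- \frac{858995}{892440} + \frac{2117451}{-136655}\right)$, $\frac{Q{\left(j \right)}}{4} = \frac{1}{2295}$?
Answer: $\frac{9951641277120}{3744395181606356467} \approx 2.6577 \cdot 10^{-6}$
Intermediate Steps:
$Q{\left(j \right)} = \frac{4}{2295}$
$E = \frac{73419513024734273}{195130221120}$ ($E = \frac{3010056 - \left(- \frac{858995}{892440} + \frac{2117451}{-136655}\right)}{8} = \frac{3010056 - \left(\left(-858995\right) \frac{1}{892440} + 2117451 \left(- \frac{1}{136655}\right)\right)}{8} = \frac{3010056 - \left(- \frac{171799}{178488} - \frac{2117451}{136655}\right)}{8} = \frac{3010056 - - \frac{401416786433}{24391277640}}{8} = \frac{3010056 + \frac{401416786433}{24391277640}}{8} = \frac{1}{8} \cdot \frac{73419513024734273}{24391277640} = \frac{73419513024734273}{195130221120} \approx 3.7626 \cdot 10^{5}$)
$\frac{1}{E + Q{\left(277 \right)}} = \frac{1}{\frac{73419513024734273}{195130221120} + \frac{4}{2295}} = \frac{1}{\frac{3744395181606356467}{9951641277120}} = \frac{9951641277120}{3744395181606356467}$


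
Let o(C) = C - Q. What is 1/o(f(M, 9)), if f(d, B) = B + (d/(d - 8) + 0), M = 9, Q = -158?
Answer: 1/176 ≈ 0.0056818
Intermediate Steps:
f(d, B) = B + d/(-8 + d) (f(d, B) = B + (d/(-8 + d) + 0) = B + d/(-8 + d))
o(C) = 158 + C (o(C) = C - 1*(-158) = C + 158 = 158 + C)
1/o(f(M, 9)) = 1/(158 + (9 - 8*9 + 9*9)/(-8 + 9)) = 1/(158 + (9 - 72 + 81)/1) = 1/(158 + 1*18) = 1/(158 + 18) = 1/176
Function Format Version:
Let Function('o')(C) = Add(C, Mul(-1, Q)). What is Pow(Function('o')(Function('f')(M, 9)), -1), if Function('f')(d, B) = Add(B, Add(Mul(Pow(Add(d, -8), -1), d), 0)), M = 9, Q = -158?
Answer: Rational(1, 176) ≈ 0.0056818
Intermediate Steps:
Function('f')(d, B) = Add(B, Mul(d, Pow(Add(-8, d), -1))) (Function('f')(d, B) = Add(B, Add(Mul(Pow(Add(-8, d), -1), d), 0)) = Add(B, Add(Mul(d, Pow(Add(-8, d), -1)), 0)) = Add(B, Mul(d, Pow(Add(-8, d), -1))))
Function('o')(C) = Add(158, C) (Function('o')(C) = Add(C, Mul(-1, -158)) = Add(C, 158) = Add(158, C))
Pow(Function('o')(Function('f')(M, 9)), -1) = Pow(Add(158, Mul(Pow(Add(-8, 9), -1), Add(9, Mul(-8, 9), Mul(9, 9)))), -1) = Pow(Add(158, Mul(Pow(1, -1), Add(9, -72, 81))), -1) = Pow(Add(158, Mul(1, 18)), -1) = Pow(Add(158, 18), -1) = Pow(176, -1) = Rational(1, 176)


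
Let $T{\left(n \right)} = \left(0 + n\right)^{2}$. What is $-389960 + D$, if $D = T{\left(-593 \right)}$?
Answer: $-38311$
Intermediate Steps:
$T{\left(n \right)} = n^{2}$
$D = 351649$ ($D = \left(-593\right)^{2} = 351649$)
$-389960 + D = -389960 + 351649 = -38311$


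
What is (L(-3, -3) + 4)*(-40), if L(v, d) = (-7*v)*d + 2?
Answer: 2280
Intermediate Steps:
L(v, d) = 2 - 7*d*v (L(v, d) = -7*d*v + 2 = 2 - 7*d*v)
(L(-3, -3) + 4)*(-40) = ((2 - 7*(-3)*(-3)) + 4)*(-40) = ((2 - 63) + 4)*(-40) = (-61 + 4)*(-40) = -57*(-40) = 2280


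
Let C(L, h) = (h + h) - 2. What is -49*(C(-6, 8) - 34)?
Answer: 980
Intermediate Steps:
C(L, h) = -2 + 2*h (C(L, h) = 2*h - 2 = -2 + 2*h)
-49*(C(-6, 8) - 34) = -49*((-2 + 2*8) - 34) = -49*((-2 + 16) - 34) = -49*(14 - 34) = -49*(-20) = 980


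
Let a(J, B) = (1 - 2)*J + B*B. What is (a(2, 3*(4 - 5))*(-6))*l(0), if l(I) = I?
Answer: 0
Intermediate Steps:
a(J, B) = B² - J (a(J, B) = -J + B² = B² - J)
(a(2, 3*(4 - 5))*(-6))*l(0) = (((3*(4 - 5))² - 1*2)*(-6))*0 = (((3*(-1))² - 2)*(-6))*0 = (((-3)² - 2)*(-6))*0 = ((9 - 2)*(-6))*0 = (7*(-6))*0 = -42*0 = 0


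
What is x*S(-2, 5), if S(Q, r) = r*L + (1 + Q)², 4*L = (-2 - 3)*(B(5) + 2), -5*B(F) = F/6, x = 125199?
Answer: -10474983/8 ≈ -1.3094e+6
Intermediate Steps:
B(F) = -F/30 (B(F) = -F/(5*6) = -F/30)
L = -55/24 (L = ((-2 - 3)*(-1/30*5 + 2))/4 = (-5*(-⅙ + 2))/4 = (-5*11/6)/4 = (¼)*(-55/6) = -55/24 ≈ -2.2917)
S(Q, r) = (1 + Q)² - 55*r/24 (S(Q, r) = r*(-55/24) + (1 + Q)² = -55*r/24 + (1 + Q)² = (1 + Q)² - 55*r/24)
x*S(-2, 5) = 125199*((1 - 2)² - 55/24*5) = 125199*((-1)² - 275/24) = 125199*(1 - 275/24) = 125199*(-251/24) = -10474983/8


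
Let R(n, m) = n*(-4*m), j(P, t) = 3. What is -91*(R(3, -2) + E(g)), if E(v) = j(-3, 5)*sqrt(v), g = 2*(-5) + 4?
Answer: -2184 - 273*I*sqrt(6) ≈ -2184.0 - 668.71*I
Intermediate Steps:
R(n, m) = -4*m*n
g = -6 (g = -10 + 4 = -6)
E(v) = 3*sqrt(v)
-91*(R(3, -2) + E(g)) = -91*(-4*(-2)*3 + 3*sqrt(-6)) = -91*(24 + 3*(I*sqrt(6))) = -91*(24 + 3*I*sqrt(6)) = -2184 - 273*I*sqrt(6)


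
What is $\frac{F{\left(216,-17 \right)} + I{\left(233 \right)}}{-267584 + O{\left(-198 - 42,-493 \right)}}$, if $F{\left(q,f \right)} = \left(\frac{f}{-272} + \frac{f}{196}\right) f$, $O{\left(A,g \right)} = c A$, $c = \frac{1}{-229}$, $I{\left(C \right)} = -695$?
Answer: $\frac{124703553}{48040772864} \approx 0.0025958$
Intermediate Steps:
$c = - \frac{1}{229} \approx -0.0043668$
$O{\left(A,g \right)} = - \frac{A}{229}$
$F{\left(q,f \right)} = \frac{19 f^{2}}{13328}$ ($F{\left(q,f \right)} = \left(f \left(- \frac{1}{272}\right) + f \frac{1}{196}\right) f = \left(- \frac{f}{272} + \frac{f}{196}\right) f = \frac{19 f}{13328} f = \frac{19 f^{2}}{13328}$)
$\frac{F{\left(216,-17 \right)} + I{\left(233 \right)}}{-267584 + O{\left(-198 - 42,-493 \right)}} = \frac{\frac{19 \left(-17\right)^{2}}{13328} - 695}{-267584 - \frac{-198 - 42}{229}} = \frac{\frac{19}{13328} \cdot 289 - 695}{-267584 - \frac{-198 - 42}{229}} = \frac{\frac{323}{784} - 695}{-267584 - - \frac{240}{229}} = - \frac{544557}{784 \left(-267584 + \frac{240}{229}\right)} = - \frac{544557}{784 \left(- \frac{61276496}{229}\right)} = \left(- \frac{544557}{784}\right) \left(- \frac{229}{61276496}\right) = \frac{124703553}{48040772864}$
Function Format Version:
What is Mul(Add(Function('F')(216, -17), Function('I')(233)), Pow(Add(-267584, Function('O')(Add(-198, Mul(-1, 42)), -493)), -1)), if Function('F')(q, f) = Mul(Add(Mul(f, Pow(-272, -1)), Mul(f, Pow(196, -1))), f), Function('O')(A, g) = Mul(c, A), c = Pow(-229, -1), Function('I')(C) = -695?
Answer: Rational(124703553, 48040772864) ≈ 0.0025958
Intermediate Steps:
c = Rational(-1, 229) ≈ -0.0043668
Function('O')(A, g) = Mul(Rational(-1, 229), A)
Function('F')(q, f) = Mul(Rational(19, 13328), Pow(f, 2)) (Function('F')(q, f) = Mul(Add(Mul(f, Rational(-1, 272)), Mul(f, Rational(1, 196))), f) = Mul(Add(Mul(Rational(-1, 272), f), Mul(Rational(1, 196), f)), f) = Mul(Mul(Rational(19, 13328), f), f) = Mul(Rational(19, 13328), Pow(f, 2)))
Mul(Add(Function('F')(216, -17), Function('I')(233)), Pow(Add(-267584, Function('O')(Add(-198, Mul(-1, 42)), -493)), -1)) = Mul(Add(Mul(Rational(19, 13328), Pow(-17, 2)), -695), Pow(Add(-267584, Mul(Rational(-1, 229), Add(-198, Mul(-1, 42)))), -1)) = Mul(Add(Mul(Rational(19, 13328), 289), -695), Pow(Add(-267584, Mul(Rational(-1, 229), Add(-198, -42))), -1)) = Mul(Add(Rational(323, 784), -695), Pow(Add(-267584, Mul(Rational(-1, 229), -240)), -1)) = Mul(Rational(-544557, 784), Pow(Add(-267584, Rational(240, 229)), -1)) = Mul(Rational(-544557, 784), Pow(Rational(-61276496, 229), -1)) = Mul(Rational(-544557, 784), Rational(-229, 61276496)) = Rational(124703553, 48040772864)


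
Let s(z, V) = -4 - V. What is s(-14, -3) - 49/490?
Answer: -11/10 ≈ -1.1000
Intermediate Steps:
s(-14, -3) - 49/490 = (-4 - 1*(-3)) - 49/490 = (-4 + 3) - 49*1/490 = -1 - 1/10 = -11/10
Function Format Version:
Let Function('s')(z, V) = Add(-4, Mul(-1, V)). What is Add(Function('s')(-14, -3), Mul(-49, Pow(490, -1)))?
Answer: Rational(-11, 10) ≈ -1.1000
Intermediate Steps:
Add(Function('s')(-14, -3), Mul(-49, Pow(490, -1))) = Add(Add(-4, Mul(-1, -3)), Mul(-49, Pow(490, -1))) = Add(Add(-4, 3), Mul(-49, Rational(1, 490))) = Add(-1, Rational(-1, 10)) = Rational(-11, 10)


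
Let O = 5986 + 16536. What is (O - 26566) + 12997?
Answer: 8953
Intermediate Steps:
O = 22522
(O - 26566) + 12997 = (22522 - 26566) + 12997 = -4044 + 12997 = 8953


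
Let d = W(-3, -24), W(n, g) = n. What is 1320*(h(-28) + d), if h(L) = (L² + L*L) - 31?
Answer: 2024880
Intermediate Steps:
h(L) = -31 + 2*L² (h(L) = (L² + L²) - 31 = 2*L² - 31 = -31 + 2*L²)
d = -3
1320*(h(-28) + d) = 1320*((-31 + 2*(-28)²) - 3) = 1320*((-31 + 2*784) - 3) = 1320*((-31 + 1568) - 3) = 1320*(1537 - 3) = 1320*1534 = 2024880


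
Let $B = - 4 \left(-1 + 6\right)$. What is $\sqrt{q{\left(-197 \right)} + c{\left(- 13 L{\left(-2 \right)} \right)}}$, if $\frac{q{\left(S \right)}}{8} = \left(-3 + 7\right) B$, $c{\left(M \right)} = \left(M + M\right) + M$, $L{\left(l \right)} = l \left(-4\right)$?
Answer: $2 i \sqrt{238} \approx 30.854 i$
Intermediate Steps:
$L{\left(l \right)} = - 4 l$
$B = -20$ ($B = \left(-4\right) 5 = -20$)
$c{\left(M \right)} = 3 M$ ($c{\left(M \right)} = 2 M + M = 3 M$)
$q{\left(S \right)} = -640$ ($q{\left(S \right)} = 8 \left(-3 + 7\right) \left(-20\right) = 8 \cdot 4 \left(-20\right) = 8 \left(-80\right) = -640$)
$\sqrt{q{\left(-197 \right)} + c{\left(- 13 L{\left(-2 \right)} \right)}} = \sqrt{-640 + 3 \left(- 13 \left(\left(-4\right) \left(-2\right)\right)\right)} = \sqrt{-640 + 3 \left(\left(-13\right) 8\right)} = \sqrt{-640 + 3 \left(-104\right)} = \sqrt{-640 - 312} = \sqrt{-952} = 2 i \sqrt{238}$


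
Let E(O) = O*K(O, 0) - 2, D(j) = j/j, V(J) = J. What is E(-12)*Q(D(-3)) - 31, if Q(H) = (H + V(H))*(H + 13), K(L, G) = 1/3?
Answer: -199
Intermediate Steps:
K(L, G) = 1/3
D(j) = 1
E(O) = -2 + O/3 (E(O) = O*(1/3) - 2 = O/3 - 2 = -2 + O/3)
Q(H) = 2*H*(13 + H) (Q(H) = (H + H)*(H + 13) = (2*H)*(13 + H) = 2*H*(13 + H))
E(-12)*Q(D(-3)) - 31 = (-2 + (1/3)*(-12))*(2*1*(13 + 1)) - 31 = (-2 - 4)*(2*1*14) - 31 = -6*28 - 31 = -168 - 31 = -199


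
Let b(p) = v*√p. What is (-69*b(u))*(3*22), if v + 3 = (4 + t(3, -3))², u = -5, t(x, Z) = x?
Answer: -209484*I*√5 ≈ -4.6842e+5*I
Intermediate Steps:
v = 46 (v = -3 + (4 + 3)² = -3 + 7² = -3 + 49 = 46)
b(p) = 46*√p
(-69*b(u))*(3*22) = (-3174*√(-5))*(3*22) = -3174*I*√5*66 = -209484*I*√5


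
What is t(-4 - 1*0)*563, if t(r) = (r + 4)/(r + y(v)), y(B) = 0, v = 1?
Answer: 0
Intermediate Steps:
t(r) = (4 + r)/r (t(r) = (r + 4)/(r + 0) = (4 + r)/r)
t(-4 - 1*0)*563 = ((4 + (-4 - 1*0))/(-4 - 1*0))*563 = ((4 + (-4 + 0))/(-4 + 0))*563 = ((4 - 4)/(-4))*563 = -1/4*0*563 = 0*563 = 0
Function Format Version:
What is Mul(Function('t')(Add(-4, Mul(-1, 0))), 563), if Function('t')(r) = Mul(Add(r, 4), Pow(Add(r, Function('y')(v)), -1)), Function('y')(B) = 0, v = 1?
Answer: 0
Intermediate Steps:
Function('t')(r) = Mul(Pow(r, -1), Add(4, r)) (Function('t')(r) = Mul(Add(r, 4), Pow(Add(r, 0), -1)) = Mul(Add(4, r), Pow(r, -1)) = Mul(Pow(r, -1), Add(4, r)))
Mul(Function('t')(Add(-4, Mul(-1, 0))), 563) = Mul(Mul(Pow(Add(-4, Mul(-1, 0)), -1), Add(4, Add(-4, Mul(-1, 0)))), 563) = Mul(Mul(Pow(Add(-4, 0), -1), Add(4, Add(-4, 0))), 563) = Mul(Mul(Pow(-4, -1), Add(4, -4)), 563) = Mul(Mul(Rational(-1, 4), 0), 563) = Mul(0, 563) = 0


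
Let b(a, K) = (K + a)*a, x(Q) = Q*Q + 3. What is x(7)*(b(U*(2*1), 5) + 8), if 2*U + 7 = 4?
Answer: 104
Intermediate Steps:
x(Q) = 3 + Q² (x(Q) = Q² + 3 = 3 + Q²)
U = -3/2 (U = -7/2 + (½)*4 = -7/2 + 2 = -3/2 ≈ -1.5000)
b(a, K) = a*(K + a)
x(7)*(b(U*(2*1), 5) + 8) = (3 + 7²)*((-3)*(5 - 3) + 8) = (3 + 49)*((-3/2*2)*(5 - 3/2*2) + 8) = 52*(-3*(5 - 3) + 8) = 52*(-3*2 + 8) = 52*(-6 + 8) = 52*2 = 104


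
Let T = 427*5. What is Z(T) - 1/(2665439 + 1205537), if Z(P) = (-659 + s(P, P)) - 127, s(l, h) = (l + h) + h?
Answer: 21751014143/3870976 ≈ 5619.0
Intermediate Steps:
s(l, h) = l + 2*h (s(l, h) = (h + l) + h = l + 2*h)
T = 2135
Z(P) = -786 + 3*P (Z(P) = (-659 + (P + 2*P)) - 127 = (-659 + 3*P) - 127 = -786 + 3*P)
Z(T) - 1/(2665439 + 1205537) = (-786 + 3*2135) - 1/(2665439 + 1205537) = (-786 + 6405) - 1/3870976 = 5619 - 1*1/3870976 = 5619 - 1/3870976 = 21751014143/3870976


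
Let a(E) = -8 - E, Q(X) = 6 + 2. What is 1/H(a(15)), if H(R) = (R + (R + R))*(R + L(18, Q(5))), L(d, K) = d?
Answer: 1/345 ≈ 0.0028986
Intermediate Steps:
Q(X) = 8
H(R) = 3*R*(18 + R) (H(R) = (R + (R + R))*(R + 18) = (R + 2*R)*(18 + R) = (3*R)*(18 + R) = 3*R*(18 + R))
1/H(a(15)) = 1/(3*(-8 - 1*15)*(18 + (-8 - 1*15))) = 1/(3*(-8 - 15)*(18 + (-8 - 15))) = 1/(3*(-23)*(18 - 23)) = 1/(3*(-23)*(-5)) = 1/345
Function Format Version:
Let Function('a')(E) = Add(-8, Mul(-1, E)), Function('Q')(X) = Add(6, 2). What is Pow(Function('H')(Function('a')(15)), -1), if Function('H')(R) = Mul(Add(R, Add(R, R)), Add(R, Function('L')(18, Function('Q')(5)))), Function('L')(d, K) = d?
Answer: Rational(1, 345) ≈ 0.0028986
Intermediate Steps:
Function('Q')(X) = 8
Function('H')(R) = Mul(3, R, Add(18, R)) (Function('H')(R) = Mul(Add(R, Add(R, R)), Add(R, 18)) = Mul(Add(R, Mul(2, R)), Add(18, R)) = Mul(Mul(3, R), Add(18, R)) = Mul(3, R, Add(18, R)))
Pow(Function('H')(Function('a')(15)), -1) = Pow(Mul(3, Add(-8, Mul(-1, 15)), Add(18, Add(-8, Mul(-1, 15)))), -1) = Pow(Mul(3, Add(-8, -15), Add(18, Add(-8, -15))), -1) = Pow(Mul(3, -23, Add(18, -23)), -1) = Pow(Mul(3, -23, -5), -1) = Pow(345, -1) = Rational(1, 345)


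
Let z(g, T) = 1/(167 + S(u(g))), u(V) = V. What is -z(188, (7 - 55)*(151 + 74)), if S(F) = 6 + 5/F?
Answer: -188/32529 ≈ -0.0057795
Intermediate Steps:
z(g, T) = 1/(173 + 5/g) (z(g, T) = 1/(167 + (6 + 5/g)) = 1/(173 + 5/g))
-z(188, (7 - 55)*(151 + 74)) = -188/(5 + 173*188) = -188/(5 + 32524) = -188/32529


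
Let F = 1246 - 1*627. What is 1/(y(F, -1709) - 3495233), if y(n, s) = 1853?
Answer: -1/3493380 ≈ -2.8626e-7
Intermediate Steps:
F = 619 (F = 1246 - 627 = 619)
1/(y(F, -1709) - 3495233) = 1/(1853 - 3495233) = 1/(-3493380) = -1/3493380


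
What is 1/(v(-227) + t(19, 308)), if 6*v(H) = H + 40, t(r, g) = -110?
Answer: -6/847 ≈ -0.0070838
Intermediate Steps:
v(H) = 20/3 + H/6 (v(H) = (H + 40)/6 = (40 + H)/6 = 20/3 + H/6)
1/(v(-227) + t(19, 308)) = 1/((20/3 + (⅙)*(-227)) - 110) = 1/((20/3 - 227/6) - 110) = 1/(-187/6 - 110) = 1/(-847/6) = -6/847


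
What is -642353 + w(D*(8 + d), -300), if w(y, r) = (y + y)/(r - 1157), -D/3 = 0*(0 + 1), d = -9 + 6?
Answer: -642353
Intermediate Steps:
d = -3
D = 0 (D = -0*(0 + 1) = -0 = -3*0 = 0)
w(y, r) = 2*y/(-1157 + r) (w(y, r) = (2*y)/(-1157 + r) = 2*y/(-1157 + r))
-642353 + w(D*(8 + d), -300) = -642353 + 2*(0*(8 - 3))/(-1157 - 300) = -642353 + 2*(0*5)/(-1457) = -642353 + 2*0*(-1/1457) = -642353 + 0 = -642353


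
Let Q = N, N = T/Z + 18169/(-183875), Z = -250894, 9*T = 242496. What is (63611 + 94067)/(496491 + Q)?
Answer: 1818545085567875/5726169111023916 ≈ 0.31758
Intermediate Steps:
T = 26944 (T = (1/9)*242496 = 26944)
N = -4756410543/23066567125 (N = 26944/(-250894) + 18169/(-183875) = 26944*(-1/250894) + 18169*(-1/183875) = -13472/125447 - 18169/183875 = -4756410543/23066567125 ≈ -0.20620)
Q = -4756410543/23066567125 ≈ -0.20620
(63611 + 94067)/(496491 + Q) = (63611 + 94067)/(496491 - 4756410543/23066567125) = 157678/(11452338222047832/23066567125) = 157678*(23066567125/11452338222047832) = 1818545085567875/5726169111023916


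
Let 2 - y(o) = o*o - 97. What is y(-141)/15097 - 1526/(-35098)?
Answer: -439889/347231 ≈ -1.2668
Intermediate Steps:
y(o) = 99 - o² (y(o) = 2 - (o*o - 97) = 2 - (o² - 97) = 2 - (-97 + o²) = 2 + (97 - o²) = 99 - o²)
y(-141)/15097 - 1526/(-35098) = (99 - 1*(-141)²)/15097 - 1526/(-35098) = (99 - 1*19881)*(1/15097) - 1526*(-1/35098) = (99 - 19881)*(1/15097) + 1/23 = -19782*1/15097 + 1/23 = -19782/15097 + 1/23 = -439889/347231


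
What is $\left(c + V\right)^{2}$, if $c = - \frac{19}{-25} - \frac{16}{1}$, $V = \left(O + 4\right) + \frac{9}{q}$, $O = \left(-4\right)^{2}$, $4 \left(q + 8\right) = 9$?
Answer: $\frac{3374569}{330625} \approx 10.207$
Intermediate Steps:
$q = - \frac{23}{4}$ ($q = -8 + \frac{1}{4} \cdot 9 = -8 + \frac{9}{4} = - \frac{23}{4} \approx -5.75$)
$O = 16$
$V = \frac{424}{23}$ ($V = \left(16 + 4\right) + \frac{9}{- \frac{23}{4}} = 20 + 9 \left(- \frac{4}{23}\right) = 20 - \frac{36}{23} = \frac{424}{23} \approx 18.435$)
$c = - \frac{381}{25}$ ($c = \left(-19\right) \left(- \frac{1}{25}\right) - 16 = \frac{19}{25} - 16 = - \frac{381}{25} \approx -15.24$)
$\left(c + V\right)^{2} = \left(- \frac{381}{25} + \frac{424}{23}\right)^{2} = \left(\frac{1837}{575}\right)^{2} = \frac{3374569}{330625}$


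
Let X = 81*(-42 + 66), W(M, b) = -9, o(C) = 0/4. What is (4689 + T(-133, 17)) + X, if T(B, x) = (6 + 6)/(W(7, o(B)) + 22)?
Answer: 86241/13 ≈ 6633.9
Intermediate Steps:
o(C) = 0 (o(C) = 0*(¼) = 0)
T(B, x) = 12/13 (T(B, x) = (6 + 6)/(-9 + 22) = 12/13)
X = 1944 (X = 81*24 = 1944)
(4689 + T(-133, 17)) + X = (4689 + 12/13) + 1944 = 60969/13 + 1944 = 86241/13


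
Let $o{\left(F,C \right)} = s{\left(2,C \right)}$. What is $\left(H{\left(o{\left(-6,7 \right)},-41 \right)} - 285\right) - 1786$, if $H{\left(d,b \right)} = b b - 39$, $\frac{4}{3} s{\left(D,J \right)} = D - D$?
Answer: $-429$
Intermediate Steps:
$s{\left(D,J \right)} = 0$ ($s{\left(D,J \right)} = \frac{3 \left(D - D\right)}{4} = \frac{3}{4} \cdot 0 = 0$)
$o{\left(F,C \right)} = 0$
$H{\left(d,b \right)} = -39 + b^{2}$ ($H{\left(d,b \right)} = b^{2} - 39 = -39 + b^{2}$)
$\left(H{\left(o{\left(-6,7 \right)},-41 \right)} - 285\right) - 1786 = \left(\left(-39 + \left(-41\right)^{2}\right) - 285\right) - 1786 = \left(\left(-39 + 1681\right) - 285\right) - 1786 = \left(1642 - 285\right) - 1786 = 1357 - 1786 = -429$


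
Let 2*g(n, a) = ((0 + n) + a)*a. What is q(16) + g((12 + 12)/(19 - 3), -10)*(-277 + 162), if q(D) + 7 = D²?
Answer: -9277/2 ≈ -4638.5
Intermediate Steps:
g(n, a) = a*(a + n)/2 (g(n, a) = (((0 + n) + a)*a)/2 = ((n + a)*a)/2 = ((a + n)*a)/2 = (a*(a + n))/2 = a*(a + n)/2)
q(D) = -7 + D²
q(16) + g((12 + 12)/(19 - 3), -10)*(-277 + 162) = (-7 + 16²) + ((½)*(-10)*(-10 + (12 + 12)/(19 - 3)))*(-277 + 162) = (-7 + 256) + ((½)*(-10)*(-10 + 24/16))*(-115) = 249 + ((½)*(-10)*(-10 + 24*(1/16)))*(-115) = 249 + ((½)*(-10)*(-10 + 3/2))*(-115) = 249 + ((½)*(-10)*(-17/2))*(-115) = 249 + (85/2)*(-115) = 249 - 9775/2 = -9277/2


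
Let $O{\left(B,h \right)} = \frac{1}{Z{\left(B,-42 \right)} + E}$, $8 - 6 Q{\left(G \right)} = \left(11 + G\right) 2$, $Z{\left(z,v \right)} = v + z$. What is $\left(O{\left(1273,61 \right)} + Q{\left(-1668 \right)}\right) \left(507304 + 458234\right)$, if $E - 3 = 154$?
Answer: $\frac{371003309733}{694} \approx 5.3459 \cdot 10^{8}$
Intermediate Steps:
$E = 157$ ($E = 3 + 154 = 157$)
$Q{\left(G \right)} = - \frac{7}{3} - \frac{G}{3}$ ($Q{\left(G \right)} = \frac{4}{3} - \frac{\left(11 + G\right) 2}{6} = \frac{4}{3} - \frac{22 + 2 G}{6} = \frac{4}{3} - \left(\frac{11}{3} + \frac{G}{3}\right) = - \frac{7}{3} - \frac{G}{3}$)
$O{\left(B,h \right)} = \frac{1}{115 + B}$ ($O{\left(B,h \right)} = \frac{1}{\left(-42 + B\right) + 157} = \frac{1}{115 + B}$)
$\left(O{\left(1273,61 \right)} + Q{\left(-1668 \right)}\right) \left(507304 + 458234\right) = \left(\frac{1}{115 + 1273} - - \frac{1661}{3}\right) \left(507304 + 458234\right) = \left(\frac{1}{1388} + \left(- \frac{7}{3} + 556\right)\right) 965538 = \left(\frac{1}{1388} + \frac{1661}{3}\right) 965538 = \frac{2305471}{4164} \cdot 965538 = \frac{371003309733}{694}$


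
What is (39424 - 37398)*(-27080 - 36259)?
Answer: -128324814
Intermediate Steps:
(39424 - 37398)*(-27080 - 36259) = 2026*(-63339) = -128324814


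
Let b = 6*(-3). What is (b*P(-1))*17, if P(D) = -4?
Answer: 1224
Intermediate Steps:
b = -18
(b*P(-1))*17 = -18*(-4)*17 = 72*17 = 1224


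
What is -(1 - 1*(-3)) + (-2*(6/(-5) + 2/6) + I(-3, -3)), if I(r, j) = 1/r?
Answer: -13/5 ≈ -2.6000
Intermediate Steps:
-(1 - 1*(-3)) + (-2*(6/(-5) + 2/6) + I(-3, -3)) = -(1 - 1*(-3)) + (-2*(6/(-5) + 2/6) + 1/(-3)) = -(1 + 3) + (-2*(6*(-⅕) + 2*(⅙)) - ⅓) = -1*4 + (-2*(-6/5 + ⅓) - ⅓) = -4 + (-2*(-13/15) - ⅓) = -4 + (26/15 - ⅓) = -4 + 7/5 = -13/5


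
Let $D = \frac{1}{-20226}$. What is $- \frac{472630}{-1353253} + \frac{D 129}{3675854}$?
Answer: $\frac{11713003803936961}{33537138174544004} \approx 0.34925$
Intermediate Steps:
$D = - \frac{1}{20226} \approx -4.9441 \cdot 10^{-5}$
$- \frac{472630}{-1353253} + \frac{D 129}{3675854} = - \frac{472630}{-1353253} + \frac{\left(- \frac{1}{20226}\right) 129}{3675854} = \left(-472630\right) \left(- \frac{1}{1353253}\right) - \frac{43}{24782607668} = \frac{472630}{1353253} - \frac{43}{24782607668} = \frac{11713003803936961}{33537138174544004}$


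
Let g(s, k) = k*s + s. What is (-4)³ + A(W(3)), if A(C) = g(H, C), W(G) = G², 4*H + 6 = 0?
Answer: -79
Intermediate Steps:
H = -3/2 (H = -3/2 + (¼)*0 = -3/2 + 0 = -3/2 ≈ -1.5000)
g(s, k) = s + k*s
A(C) = -3/2 - 3*C/2 (A(C) = -3*(1 + C)/2 = -3/2 - 3*C/2)
(-4)³ + A(W(3)) = (-4)³ + (-3/2 - 3/2*3²) = -64 + (-3/2 - 3/2*9) = -64 + (-3/2 - 27/2) = -64 - 15 = -79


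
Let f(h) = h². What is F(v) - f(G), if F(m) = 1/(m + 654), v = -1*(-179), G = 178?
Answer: -26392771/833 ≈ -31684.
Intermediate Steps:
v = 179
F(m) = 1/(654 + m)
F(v) - f(G) = 1/(654 + 179) - 1*178² = 1/833 - 1*31684 = 1/833 - 31684 = -26392771/833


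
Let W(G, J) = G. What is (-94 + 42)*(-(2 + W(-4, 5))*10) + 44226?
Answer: 43186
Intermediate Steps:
(-94 + 42)*(-(2 + W(-4, 5))*10) + 44226 = (-94 + 42)*(-(2 - 4)*10) + 44226 = -52*(-1*(-2))*10 + 44226 = -104*10 + 44226 = -52*20 + 44226 = -1040 + 44226 = 43186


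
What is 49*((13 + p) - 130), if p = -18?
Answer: -6615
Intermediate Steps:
49*((13 + p) - 130) = 49*((13 - 18) - 130) = 49*(-5 - 130) = 49*(-135) = -6615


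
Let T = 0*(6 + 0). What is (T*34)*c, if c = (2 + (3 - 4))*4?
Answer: 0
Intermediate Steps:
T = 0 (T = 0*6 = 0)
c = 4 (c = (2 - 1)*4 = 1*4 = 4)
(T*34)*c = (0*34)*4 = 0*4 = 0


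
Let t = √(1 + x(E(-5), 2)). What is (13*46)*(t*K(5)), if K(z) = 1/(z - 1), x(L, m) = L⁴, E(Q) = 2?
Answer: 299*√17/2 ≈ 616.40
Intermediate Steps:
K(z) = 1/(-1 + z)
t = √17 (t = √(1 + 2⁴) = √(1 + 16) = √17 ≈ 4.1231)
(13*46)*(t*K(5)) = (13*46)*(√17/(-1 + 5)) = 598*(√17/4) = 299*√17/2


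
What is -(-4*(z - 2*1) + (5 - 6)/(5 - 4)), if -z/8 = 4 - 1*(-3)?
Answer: -231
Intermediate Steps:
z = -56 (z = -8*(4 - 1*(-3)) = -8*(4 + 3) = -8*7 = -56)
-(-4*(z - 2*1) + (5 - 6)/(5 - 4)) = -(-4*(-56 - 2*1) + (5 - 6)/(5 - 4)) = -(-4*(-56 - 2) - 1/1) = -(-4*(-58) - 1*1) = -(232 - 1) = -1*231 = -231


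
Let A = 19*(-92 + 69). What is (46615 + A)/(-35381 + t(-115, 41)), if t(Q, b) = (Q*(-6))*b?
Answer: -46178/7091 ≈ -6.5122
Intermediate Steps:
t(Q, b) = -6*Q*b (t(Q, b) = (-6*Q)*b = -6*Q*b)
A = -437 (A = 19*(-23) = -437)
(46615 + A)/(-35381 + t(-115, 41)) = (46615 - 437)/(-35381 - 6*(-115)*41) = 46178/(-35381 + 28290) = 46178/(-7091) = 46178*(-1/7091) = -46178/7091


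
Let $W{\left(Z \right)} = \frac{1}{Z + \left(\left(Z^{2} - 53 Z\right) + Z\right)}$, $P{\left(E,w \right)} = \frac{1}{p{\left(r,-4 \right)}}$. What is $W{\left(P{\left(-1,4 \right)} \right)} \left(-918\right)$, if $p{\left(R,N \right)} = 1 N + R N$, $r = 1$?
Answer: $- \frac{58752}{409} \approx -143.65$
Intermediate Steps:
$p{\left(R,N \right)} = N + N R$
$P{\left(E,w \right)} = - \frac{1}{8}$ ($P{\left(E,w \right)} = \frac{1}{\left(-4\right) \left(1 + 1\right)} = \frac{1}{\left(-4\right) 2} = \frac{1}{-8} = - \frac{1}{8}$)
$W{\left(Z \right)} = \frac{1}{Z^{2} - 51 Z}$ ($W{\left(Z \right)} = \frac{1}{Z + \left(Z^{2} - 52 Z\right)} = \frac{1}{Z^{2} - 51 Z}$)
$W{\left(P{\left(-1,4 \right)} \right)} \left(-918\right) = \frac{1}{\left(- \frac{1}{8}\right) \left(-51 - \frac{1}{8}\right)} \left(-918\right) = - \frac{8}{- \frac{409}{8}} \left(-918\right) = \left(-8\right) \left(- \frac{8}{409}\right) \left(-918\right) = \frac{64}{409} \left(-918\right) = - \frac{58752}{409}$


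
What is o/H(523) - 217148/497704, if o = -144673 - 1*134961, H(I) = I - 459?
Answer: -8699303613/1990816 ≈ -4369.7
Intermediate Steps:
H(I) = -459 + I
o = -279634 (o = -144673 - 134961 = -279634)
o/H(523) - 217148/497704 = -279634/(-459 + 523) - 217148/497704 = -279634/64 - 217148*1/497704 = -279634*1/64 - 54287/124426 = -139817/32 - 54287/124426 = -8699303613/1990816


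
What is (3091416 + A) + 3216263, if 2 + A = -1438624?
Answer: 4869053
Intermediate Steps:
A = -1438626 (A = -2 - 1438624 = -1438626)
(3091416 + A) + 3216263 = (3091416 - 1438626) + 3216263 = 1652790 + 3216263 = 4869053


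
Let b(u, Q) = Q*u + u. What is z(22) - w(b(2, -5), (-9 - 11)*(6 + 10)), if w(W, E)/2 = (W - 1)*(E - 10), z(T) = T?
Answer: -5918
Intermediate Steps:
b(u, Q) = u + Q*u
w(W, E) = 2*(-1 + W)*(-10 + E) (w(W, E) = 2*((W - 1)*(E - 10)) = 2*((-1 + W)*(-10 + E)) = 2*(-1 + W)*(-10 + E))
z(22) - w(b(2, -5), (-9 - 11)*(6 + 10)) = 22 - (20 - 40*(1 - 5) - 2*(-9 - 11)*(6 + 10) + 2*((-9 - 11)*(6 + 10))*(2*(1 - 5))) = 22 - (20 - 40*(-4) - (-40)*16 + 2*(-20*16)*(2*(-4))) = 22 - (20 - 20*(-8) - 2*(-320) + 2*(-320)*(-8)) = 22 - (20 + 160 + 640 + 5120) = 22 - 1*5940 = 22 - 5940 = -5918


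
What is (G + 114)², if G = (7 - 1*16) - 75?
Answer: 900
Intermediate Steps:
G = -84 (G = (7 - 16) - 75 = -9 - 75 = -84)
(G + 114)² = (-84 + 114)² = 30² = 900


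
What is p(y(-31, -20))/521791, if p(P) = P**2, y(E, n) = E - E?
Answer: 0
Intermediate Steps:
y(E, n) = 0
p(y(-31, -20))/521791 = 0**2/521791 = 0*(1/521791) = 0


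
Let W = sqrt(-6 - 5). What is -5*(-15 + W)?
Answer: 75 - 5*I*sqrt(11) ≈ 75.0 - 16.583*I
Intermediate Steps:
W = I*sqrt(11) (W = sqrt(-11) = I*sqrt(11) ≈ 3.3166*I)
-5*(-15 + W) = -5*(-15 + I*sqrt(11)) = 75 - 5*I*sqrt(11)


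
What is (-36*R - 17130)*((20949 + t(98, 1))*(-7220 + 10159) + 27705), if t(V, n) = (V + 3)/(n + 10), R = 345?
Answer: -20030816633250/11 ≈ -1.8210e+12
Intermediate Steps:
t(V, n) = (3 + V)/(10 + n)
(-36*R - 17130)*((20949 + t(98, 1))*(-7220 + 10159) + 27705) = (-36*345 - 17130)*((20949 + (3 + 98)/(10 + 1))*(-7220 + 10159) + 27705) = (-12420 - 17130)*((20949 + 101/11)*2939 + 27705) = -29550*((20949 + (1/11)*101)*2939 + 27705) = -29550*((20949 + 101/11)*2939 + 27705) = -29550*((230540/11)*2939 + 27705) = -29550*(677557060/11 + 27705) = -29550*677861815/11 = -20030816633250/11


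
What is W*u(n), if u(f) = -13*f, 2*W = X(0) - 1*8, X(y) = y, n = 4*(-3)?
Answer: -624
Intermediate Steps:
n = -12
W = -4 (W = (0 - 1*8)/2 = (0 - 8)/2 = (½)*(-8) = -4)
W*u(n) = -(-52)*(-12) = -4*156 = -624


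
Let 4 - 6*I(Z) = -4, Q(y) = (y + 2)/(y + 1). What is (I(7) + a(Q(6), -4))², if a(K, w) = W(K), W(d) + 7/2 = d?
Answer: 1849/1764 ≈ 1.0482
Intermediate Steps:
Q(y) = (2 + y)/(1 + y)
W(d) = -7/2 + d
a(K, w) = -7/2 + K
I(Z) = 4/3 (I(Z) = ⅔ - ⅙*(-4) = ⅔ + ⅔ = 4/3)
(I(7) + a(Q(6), -4))² = (4/3 + (-7/2 + (2 + 6)/(1 + 6)))² = (4/3 + (-7/2 + 8/7))² = (4/3 - 33/14)² = (-43/42)² = 1849/1764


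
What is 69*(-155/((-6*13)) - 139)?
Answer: -245801/26 ≈ -9453.9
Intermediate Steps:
69*(-155/((-6*13)) - 139) = 69*(-155/(-78) - 139) = 69*(-155*(-1/78) - 139) = 69*(155/78 - 139) = 69*(-10687/78) = -245801/26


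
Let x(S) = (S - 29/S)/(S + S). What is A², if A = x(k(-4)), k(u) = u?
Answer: 169/1024 ≈ 0.16504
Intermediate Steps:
x(S) = (S - 29/S)/(2*S) (x(S) = (S - 29/S)/((2*S)) = (S - 29/S)*(1/(2*S)) = (S - 29/S)/(2*S))
A = -13/32 (A = (½)*(-29 + (-4)²)/(-4)² = (½)*(1/16)*(-29 + 16) = (½)*(1/16)*(-13) = -13/32 ≈ -0.40625)
A² = (-13/32)² = 169/1024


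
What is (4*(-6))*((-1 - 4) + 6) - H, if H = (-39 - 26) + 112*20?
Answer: -2199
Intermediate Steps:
H = 2175 (H = -65 + 2240 = 2175)
(4*(-6))*((-1 - 4) + 6) - H = (4*(-6))*((-1 - 4) + 6) - 1*2175 = -24*(-5 + 6) - 2175 = -24*1 - 2175 = -24 - 2175 = -2199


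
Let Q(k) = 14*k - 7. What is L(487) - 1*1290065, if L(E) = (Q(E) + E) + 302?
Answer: -1282465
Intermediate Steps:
Q(k) = -7 + 14*k
L(E) = 295 + 15*E (L(E) = ((-7 + 14*E) + E) + 302 = (-7 + 15*E) + 302 = 295 + 15*E)
L(487) - 1*1290065 = (295 + 15*487) - 1*1290065 = (295 + 7305) - 1290065 = 7600 - 1290065 = -1282465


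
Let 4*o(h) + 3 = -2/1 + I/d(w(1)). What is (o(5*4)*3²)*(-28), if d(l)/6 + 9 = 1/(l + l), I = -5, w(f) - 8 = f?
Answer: 7110/23 ≈ 309.13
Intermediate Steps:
w(f) = 8 + f
d(l) = -54 + 3/l (d(l) = -54 + 6/(l + l) = -54 + 6/((2*l)) = -54 + 6*(1/(2*l)) = -54 + 3/l)
o(h) = -395/322 (o(h) = -¾ + (-2/1 - 5/(-54 + 3/(8 + 1)))/4 = -¾ + (-2*1 - 5/(-54 + 3/9))/4 = -¾ + (-2 - 5/(-54 + 3*(⅑)))/4 = -¾ + (-2 - 5/(-54 + ⅓))/4 = -¾ + (-2 - 5/(-161/3))/4 = -¾ + (-2 - 5*(-3/161))/4 = -¾ + (-2 + 15/161)/4 = -¾ + (¼)*(-307/161) = -¾ - 307/644 = -395/322)
(o(5*4)*3²)*(-28) = -395/322*3²*(-28) = -395/322*9*(-28) = -3555/322*(-28) = 7110/23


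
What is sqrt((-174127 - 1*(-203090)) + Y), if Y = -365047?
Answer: 2*I*sqrt(84021) ≈ 579.73*I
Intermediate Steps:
sqrt((-174127 - 1*(-203090)) + Y) = sqrt((-174127 - 1*(-203090)) - 365047) = sqrt((-174127 + 203090) - 365047) = sqrt(28963 - 365047) = sqrt(-336084) = 2*I*sqrt(84021)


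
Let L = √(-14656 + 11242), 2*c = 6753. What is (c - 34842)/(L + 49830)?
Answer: -522641955/827677438 + 20977*I*√3414/1655354876 ≈ -0.63146 + 0.00074043*I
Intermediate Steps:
c = 6753/2 (c = (½)*6753 = 6753/2 ≈ 3376.5)
L = I*√3414 (L = √(-3414) = I*√3414 ≈ 58.429*I)
(c - 34842)/(L + 49830) = (6753/2 - 34842)/(I*√3414 + 49830) = -62931/(2*(49830 + I*√3414))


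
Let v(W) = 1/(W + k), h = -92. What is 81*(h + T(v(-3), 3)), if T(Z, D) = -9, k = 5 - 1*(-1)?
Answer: -8181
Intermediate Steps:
k = 6 (k = 5 + 1 = 6)
v(W) = 1/(6 + W) (v(W) = 1/(W + 6) = 1/(6 + W))
81*(h + T(v(-3), 3)) = 81*(-92 - 9) = 81*(-101) = -8181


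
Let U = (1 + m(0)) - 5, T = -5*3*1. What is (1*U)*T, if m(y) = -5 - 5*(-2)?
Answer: -15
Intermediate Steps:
T = -15 (T = -15*1 = -15)
m(y) = 5 (m(y) = -5 + 10 = 5)
U = 1 (U = (1 + 5) - 5 = 6 - 5 = 1)
(1*U)*T = (1*1)*(-15) = 1*(-15) = -15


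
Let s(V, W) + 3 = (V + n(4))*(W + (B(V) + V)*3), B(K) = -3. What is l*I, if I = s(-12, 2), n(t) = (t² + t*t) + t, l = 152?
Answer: -157320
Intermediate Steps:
n(t) = t + 2*t² (n(t) = (t² + t²) + t = 2*t² + t = t + 2*t²)
s(V, W) = -3 + (36 + V)*(-9 + W + 3*V) (s(V, W) = -3 + (V + 4*(1 + 2*4))*(W + (-3 + V)*3) = -3 + (V + 4*(1 + 8))*(W + (-9 + 3*V)) = -3 + (V + 4*9)*(-9 + W + 3*V) = -3 + (V + 36)*(-9 + W + 3*V) = -3 + (36 + V)*(-9 + W + 3*V))
I = -1035 (I = -327 + 3*(-12)² + 36*2 + 99*(-12) - 12*2 = -327 + 3*144 + 72 - 1188 - 24 = -327 + 432 + 72 - 1188 - 24 = -1035)
l*I = 152*(-1035) = -157320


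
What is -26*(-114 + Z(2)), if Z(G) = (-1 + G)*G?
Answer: 2912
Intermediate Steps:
Z(G) = G*(-1 + G)
-26*(-114 + Z(2)) = -26*(-114 + 2*(-1 + 2)) = -26*(-114 + 2*1) = -26*(-114 + 2) = -26*(-112) = 2912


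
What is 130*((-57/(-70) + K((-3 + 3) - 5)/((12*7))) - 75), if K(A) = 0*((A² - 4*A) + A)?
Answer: -67509/7 ≈ -9644.1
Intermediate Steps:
K(A) = 0 (K(A) = 0*(A² - 3*A) = 0)
130*((-57/(-70) + K((-3 + 3) - 5)/((12*7))) - 75) = 130*((-57/(-70) + 0/((12*7))) - 75) = 130*((-57*(-1/70) + 0/84) - 75) = 130*((57/70 + 0*(1/84)) - 75) = 130*((57/70 + 0) - 75) = 130*(57/70 - 75) = 130*(-5193/70) = -67509/7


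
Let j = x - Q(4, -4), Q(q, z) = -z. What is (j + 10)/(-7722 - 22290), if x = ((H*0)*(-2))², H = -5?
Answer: -1/5002 ≈ -0.00019992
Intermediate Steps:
x = 0 (x = (-5*0*(-2))² = (0*(-2))² = 0² = 0)
j = -4 (j = 0 - (-1)*(-4) = 0 - 1*4 = 0 - 4 = -4)
(j + 10)/(-7722 - 22290) = (-4 + 10)/(-7722 - 22290) = 6/(-30012) = -1/30012*6 = -1/5002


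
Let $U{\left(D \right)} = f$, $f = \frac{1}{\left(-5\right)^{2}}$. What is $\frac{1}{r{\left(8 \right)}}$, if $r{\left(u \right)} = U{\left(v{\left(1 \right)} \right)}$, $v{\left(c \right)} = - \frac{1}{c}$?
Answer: $25$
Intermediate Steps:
$f = \frac{1}{25} \approx 0.04$
$U{\left(D \right)} = \frac{1}{25}$
$r{\left(u \right)} = \frac{1}{25}$
$\frac{1}{r{\left(8 \right)}} = \frac{1}{\frac{1}{25}} = 25$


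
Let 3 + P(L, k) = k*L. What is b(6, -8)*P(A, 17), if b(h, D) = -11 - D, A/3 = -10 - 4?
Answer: 2151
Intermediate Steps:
A = -42 (A = 3*(-10 - 4) = 3*(-14) = -42)
P(L, k) = -3 + L*k (P(L, k) = -3 + k*L = -3 + L*k)
b(6, -8)*P(A, 17) = (-11 - 1*(-8))*(-3 - 42*17) = (-11 + 8)*(-3 - 714) = -3*(-717) = 2151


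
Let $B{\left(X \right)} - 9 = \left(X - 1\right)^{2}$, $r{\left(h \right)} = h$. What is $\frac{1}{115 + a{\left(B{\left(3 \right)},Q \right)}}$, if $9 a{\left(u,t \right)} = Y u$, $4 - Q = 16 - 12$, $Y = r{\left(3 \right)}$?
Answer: $\frac{3}{358} \approx 0.0083799$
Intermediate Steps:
$Y = 3$
$B{\left(X \right)} = 9 + \left(-1 + X\right)^{2}$ ($B{\left(X \right)} = 9 + \left(X - 1\right)^{2} = 9 + \left(-1 + X\right)^{2}$)
$Q = 0$ ($Q = 4 - \left(16 - 12\right) = 4 - 4 = 0$)
$a{\left(u,t \right)} = \frac{u}{3}$ ($a{\left(u,t \right)} = \frac{3 u}{9} = \frac{u}{3}$)
$\frac{1}{115 + a{\left(B{\left(3 \right)},Q \right)}} = \frac{1}{115 + \frac{9 + \left(-1 + 3\right)^{2}}{3}} = \frac{1}{115 + \frac{9 + 2^{2}}{3}} = \frac{1}{115 + \frac{9 + 4}{3}} = \frac{1}{115 + \frac{1}{3} \cdot 13} = \frac{1}{115 + \frac{13}{3}} = \frac{1}{\frac{358}{3}} = \frac{3}{358}$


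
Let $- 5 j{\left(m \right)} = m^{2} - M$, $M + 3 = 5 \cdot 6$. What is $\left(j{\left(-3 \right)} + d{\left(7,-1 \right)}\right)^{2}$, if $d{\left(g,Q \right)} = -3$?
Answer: $\frac{9}{25} \approx 0.36$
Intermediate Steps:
$M = 27$ ($M = -3 + 5 \cdot 6 = -3 + 30 = 27$)
$j{\left(m \right)} = \frac{27}{5} - \frac{m^{2}}{5}$ ($j{\left(m \right)} = - \frac{m^{2} - 27}{5} = - \frac{-27 + m^{2}}{5} = \frac{27}{5} - \frac{m^{2}}{5}$)
$\left(j{\left(-3 \right)} + d{\left(7,-1 \right)}\right)^{2} = \left(\left(\frac{27}{5} - \frac{\left(-3\right)^{2}}{5}\right) - 3\right)^{2} = \left(\left(\frac{27}{5} - \frac{9}{5}\right) - 3\right)^{2} = \left(\frac{18}{5} - 3\right)^{2} = \left(\frac{3}{5}\right)^{2} = \frac{9}{25}$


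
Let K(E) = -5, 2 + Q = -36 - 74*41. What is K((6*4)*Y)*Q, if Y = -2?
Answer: 15360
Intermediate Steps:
Q = -3072 (Q = -2 + (-36 - 74*41) = -2 + (-36 - 3034) = -2 - 3070 = -3072)
K((6*4)*Y)*Q = -5*(-3072) = 15360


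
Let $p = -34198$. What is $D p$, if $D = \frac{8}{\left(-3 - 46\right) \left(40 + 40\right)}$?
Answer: $\frac{17099}{245} \approx 69.792$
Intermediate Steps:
$D = - \frac{1}{490}$ ($D = \frac{8}{\left(-49\right) 80} = \frac{8}{-3920} = 8 \left(- \frac{1}{3920}\right) = - \frac{1}{490} \approx -0.0020408$)
$D p = \left(- \frac{1}{490}\right) \left(-34198\right) = \frac{17099}{245}$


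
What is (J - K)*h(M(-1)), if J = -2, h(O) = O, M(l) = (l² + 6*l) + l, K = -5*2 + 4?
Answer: -24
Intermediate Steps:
K = -6 (K = -10 + 4 = -6)
M(l) = l² + 7*l
(J - K)*h(M(-1)) = (-2 - 1*(-6))*(-(7 - 1)) = (-2 + 6)*(-1*6) = 4*(-6) = -24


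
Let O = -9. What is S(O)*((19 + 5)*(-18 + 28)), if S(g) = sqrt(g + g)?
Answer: 720*I*sqrt(2) ≈ 1018.2*I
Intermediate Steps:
S(g) = sqrt(2)*sqrt(g) (S(g) = sqrt(2*g) = sqrt(2)*sqrt(g))
S(O)*((19 + 5)*(-18 + 28)) = (sqrt(2)*sqrt(-9))*((19 + 5)*(-18 + 28)) = (sqrt(2)*(3*I))*(24*10) = (3*I*sqrt(2))*240 = 720*I*sqrt(2)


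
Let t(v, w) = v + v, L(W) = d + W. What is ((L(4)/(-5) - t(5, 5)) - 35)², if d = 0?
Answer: 52441/25 ≈ 2097.6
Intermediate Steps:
L(W) = W (L(W) = 0 + W = W)
t(v, w) = 2*v
((L(4)/(-5) - t(5, 5)) - 35)² = ((4/(-5) - 2*5) - 35)² = ((4*(-⅕) - 1*10) - 35)² = ((-⅘ - 10) - 35)² = (-54/5 - 35)² = (-229/5)² = 52441/25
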